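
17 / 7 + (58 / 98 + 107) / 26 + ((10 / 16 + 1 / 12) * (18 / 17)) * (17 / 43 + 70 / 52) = 1725161 / 219128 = 7.87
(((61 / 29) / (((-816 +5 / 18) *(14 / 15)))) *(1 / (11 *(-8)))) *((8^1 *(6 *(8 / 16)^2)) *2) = 0.00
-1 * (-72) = 72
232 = 232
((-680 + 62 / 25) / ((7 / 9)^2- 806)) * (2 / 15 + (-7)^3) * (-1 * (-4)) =-9408110472 / 8154625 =-1153.71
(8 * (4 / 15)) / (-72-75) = -32 / 2205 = -0.01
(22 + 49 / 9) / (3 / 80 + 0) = 19760 / 27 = 731.85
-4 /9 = -0.44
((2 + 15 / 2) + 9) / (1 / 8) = 148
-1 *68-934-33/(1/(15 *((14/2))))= -4467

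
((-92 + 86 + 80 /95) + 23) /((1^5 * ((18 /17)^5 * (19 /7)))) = 1123106887 /227378016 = 4.94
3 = 3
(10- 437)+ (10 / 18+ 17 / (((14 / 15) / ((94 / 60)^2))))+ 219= -410101 / 2520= -162.74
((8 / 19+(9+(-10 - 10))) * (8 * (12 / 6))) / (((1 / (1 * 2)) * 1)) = -6432 / 19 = -338.53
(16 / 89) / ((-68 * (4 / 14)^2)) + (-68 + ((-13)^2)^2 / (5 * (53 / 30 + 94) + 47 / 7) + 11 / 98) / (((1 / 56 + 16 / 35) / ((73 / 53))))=-40070618564091 / 1522458971887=-26.32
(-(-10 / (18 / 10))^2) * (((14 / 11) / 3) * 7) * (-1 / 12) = 61250 / 8019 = 7.64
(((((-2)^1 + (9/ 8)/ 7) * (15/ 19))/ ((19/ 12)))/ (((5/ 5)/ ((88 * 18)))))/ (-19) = 3670920/ 48013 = 76.46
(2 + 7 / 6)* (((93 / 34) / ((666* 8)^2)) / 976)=589 / 1884027174912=0.00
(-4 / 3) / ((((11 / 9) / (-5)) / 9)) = 49.09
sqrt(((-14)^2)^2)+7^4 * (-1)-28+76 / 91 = -203127 / 91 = -2232.16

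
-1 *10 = -10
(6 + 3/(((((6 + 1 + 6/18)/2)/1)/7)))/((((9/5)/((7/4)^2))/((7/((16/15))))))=368725/2816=130.94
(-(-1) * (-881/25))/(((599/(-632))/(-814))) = -453228688/14975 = -30265.69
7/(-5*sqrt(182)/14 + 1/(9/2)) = -2835*sqrt(182)/26269-1764/26269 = -1.52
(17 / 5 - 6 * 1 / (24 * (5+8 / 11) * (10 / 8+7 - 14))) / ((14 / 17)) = 4.14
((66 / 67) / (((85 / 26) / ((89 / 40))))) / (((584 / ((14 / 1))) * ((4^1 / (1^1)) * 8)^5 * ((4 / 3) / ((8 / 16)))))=801801 / 4463920572006400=0.00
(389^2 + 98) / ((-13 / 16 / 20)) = -48454080 / 13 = -3727236.92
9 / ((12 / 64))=48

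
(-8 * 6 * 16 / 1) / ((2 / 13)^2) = -32448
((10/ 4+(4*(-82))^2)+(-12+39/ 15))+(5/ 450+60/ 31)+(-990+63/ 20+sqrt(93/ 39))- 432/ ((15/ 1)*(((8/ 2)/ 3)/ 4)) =sqrt(403)/ 13+118860469/ 1116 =106507.34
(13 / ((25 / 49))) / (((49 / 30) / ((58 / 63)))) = 1508 / 105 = 14.36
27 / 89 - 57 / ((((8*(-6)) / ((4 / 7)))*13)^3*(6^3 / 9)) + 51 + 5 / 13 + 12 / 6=49776576387227 / 927145529856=53.69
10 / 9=1.11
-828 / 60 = -69 / 5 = -13.80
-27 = -27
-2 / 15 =-0.13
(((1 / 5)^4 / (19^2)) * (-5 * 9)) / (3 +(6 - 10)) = 9 / 45125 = 0.00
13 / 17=0.76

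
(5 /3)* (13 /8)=65 /24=2.71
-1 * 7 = -7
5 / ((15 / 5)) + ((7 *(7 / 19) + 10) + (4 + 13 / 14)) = 15301 / 798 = 19.17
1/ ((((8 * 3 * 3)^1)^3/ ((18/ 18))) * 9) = 1/ 3359232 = 0.00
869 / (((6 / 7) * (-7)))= -869 / 6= -144.83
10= 10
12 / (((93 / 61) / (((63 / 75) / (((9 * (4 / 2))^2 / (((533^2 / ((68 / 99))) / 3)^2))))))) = 4169865831438307 / 10750800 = 387865631.53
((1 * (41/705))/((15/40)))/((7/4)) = 1312/14805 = 0.09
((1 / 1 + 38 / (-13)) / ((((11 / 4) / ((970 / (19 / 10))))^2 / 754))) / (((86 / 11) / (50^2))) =-2728610000000000 / 170753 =-15979865653.90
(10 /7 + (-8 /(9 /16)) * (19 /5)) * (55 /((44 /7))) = -8287 /18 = -460.39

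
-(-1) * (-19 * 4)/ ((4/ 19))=-361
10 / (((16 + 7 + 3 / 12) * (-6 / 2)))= -40 / 279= -0.14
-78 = -78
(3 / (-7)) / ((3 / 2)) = -2 / 7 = -0.29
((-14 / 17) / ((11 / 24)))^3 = -37933056 / 6539203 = -5.80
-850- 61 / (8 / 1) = -857.62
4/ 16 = 1/ 4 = 0.25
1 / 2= 0.50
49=49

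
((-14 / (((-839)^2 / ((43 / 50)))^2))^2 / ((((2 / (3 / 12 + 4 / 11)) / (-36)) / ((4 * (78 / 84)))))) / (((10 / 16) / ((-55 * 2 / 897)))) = 7753840668 / 2205888503827875263242133984375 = 0.00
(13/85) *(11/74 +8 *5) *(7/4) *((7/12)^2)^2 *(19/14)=1761942637/1043435520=1.69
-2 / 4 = -0.50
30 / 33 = 10 / 11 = 0.91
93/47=1.98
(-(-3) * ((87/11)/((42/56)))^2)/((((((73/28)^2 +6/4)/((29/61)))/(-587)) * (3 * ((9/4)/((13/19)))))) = -9338378742784/8210292255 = -1137.40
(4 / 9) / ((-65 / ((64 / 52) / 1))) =-64 / 7605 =-0.01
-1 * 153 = -153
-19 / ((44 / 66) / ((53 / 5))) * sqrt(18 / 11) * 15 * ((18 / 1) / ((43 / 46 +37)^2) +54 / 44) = -7186.66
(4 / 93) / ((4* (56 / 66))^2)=363 / 97216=0.00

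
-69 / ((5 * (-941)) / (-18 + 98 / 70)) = -5727 / 23525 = -0.24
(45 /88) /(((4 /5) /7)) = 1575 /352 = 4.47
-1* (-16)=16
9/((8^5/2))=9/16384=0.00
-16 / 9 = -1.78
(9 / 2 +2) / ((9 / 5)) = 65 / 18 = 3.61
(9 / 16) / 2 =9 / 32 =0.28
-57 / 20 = -2.85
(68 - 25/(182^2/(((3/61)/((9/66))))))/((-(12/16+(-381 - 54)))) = 137397802/877429917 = 0.16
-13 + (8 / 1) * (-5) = -53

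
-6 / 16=-3 / 8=-0.38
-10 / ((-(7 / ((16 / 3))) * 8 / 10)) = 200 / 21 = 9.52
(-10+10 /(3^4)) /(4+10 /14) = -5600 /2673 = -2.10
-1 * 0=0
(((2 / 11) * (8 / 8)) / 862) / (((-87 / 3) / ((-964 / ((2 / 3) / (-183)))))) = -264618 / 137489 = -1.92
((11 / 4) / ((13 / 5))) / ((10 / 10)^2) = 55 / 52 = 1.06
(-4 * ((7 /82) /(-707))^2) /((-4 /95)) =95 /68591524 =0.00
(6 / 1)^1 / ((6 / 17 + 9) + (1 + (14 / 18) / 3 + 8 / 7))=19278 / 37769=0.51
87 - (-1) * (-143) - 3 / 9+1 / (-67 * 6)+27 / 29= -215303 / 3886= -55.40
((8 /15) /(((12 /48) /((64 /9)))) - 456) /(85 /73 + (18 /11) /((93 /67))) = -1481432216 /7874685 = -188.13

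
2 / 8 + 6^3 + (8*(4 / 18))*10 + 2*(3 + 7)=9145 / 36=254.03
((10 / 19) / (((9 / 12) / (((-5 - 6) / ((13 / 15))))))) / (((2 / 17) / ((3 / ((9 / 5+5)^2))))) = -20625 / 4199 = -4.91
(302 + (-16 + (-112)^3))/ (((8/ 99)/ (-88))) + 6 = 1529655144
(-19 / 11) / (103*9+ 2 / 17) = -0.00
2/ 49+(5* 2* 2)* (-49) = -48018/ 49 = -979.96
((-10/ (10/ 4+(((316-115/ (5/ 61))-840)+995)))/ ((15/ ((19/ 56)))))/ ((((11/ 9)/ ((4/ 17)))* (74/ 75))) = 4275/ 90036947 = 0.00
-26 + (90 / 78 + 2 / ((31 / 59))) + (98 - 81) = -1628 / 403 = -4.04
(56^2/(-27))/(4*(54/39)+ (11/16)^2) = -10436608/540135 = -19.32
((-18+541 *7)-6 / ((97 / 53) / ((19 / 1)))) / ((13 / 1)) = 359551 / 1261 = 285.13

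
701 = 701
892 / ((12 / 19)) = 4237 / 3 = 1412.33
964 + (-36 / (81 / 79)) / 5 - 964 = -316 / 45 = -7.02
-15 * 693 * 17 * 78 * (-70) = 964863900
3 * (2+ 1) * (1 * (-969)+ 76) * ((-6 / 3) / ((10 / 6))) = 9644.40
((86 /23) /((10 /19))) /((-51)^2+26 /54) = 22059 /8077600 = 0.00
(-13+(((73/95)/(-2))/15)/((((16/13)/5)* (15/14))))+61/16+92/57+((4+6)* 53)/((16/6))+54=2095429/8550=245.08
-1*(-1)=1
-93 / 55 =-1.69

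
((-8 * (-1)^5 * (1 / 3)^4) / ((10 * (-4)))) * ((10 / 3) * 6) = -4 / 81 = -0.05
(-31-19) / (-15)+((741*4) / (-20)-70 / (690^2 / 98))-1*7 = -3615529 / 23805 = -151.88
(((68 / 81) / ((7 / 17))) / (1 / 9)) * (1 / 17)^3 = 4 / 1071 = 0.00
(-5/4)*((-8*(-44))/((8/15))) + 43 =-782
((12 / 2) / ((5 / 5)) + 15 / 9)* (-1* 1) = -23 / 3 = -7.67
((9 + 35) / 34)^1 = 22 / 17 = 1.29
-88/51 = -1.73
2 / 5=0.40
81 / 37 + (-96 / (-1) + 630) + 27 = 27942 / 37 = 755.19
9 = 9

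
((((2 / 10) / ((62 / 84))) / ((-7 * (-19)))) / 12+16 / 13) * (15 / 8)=282759 / 122512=2.31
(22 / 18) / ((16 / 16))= 11 / 9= 1.22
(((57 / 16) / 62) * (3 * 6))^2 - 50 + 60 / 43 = -502857173 / 10578688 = -47.53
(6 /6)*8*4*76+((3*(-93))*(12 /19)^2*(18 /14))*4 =4699328 /2527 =1859.65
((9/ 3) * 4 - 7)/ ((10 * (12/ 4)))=1/ 6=0.17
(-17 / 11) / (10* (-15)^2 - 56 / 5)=-85 / 123134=-0.00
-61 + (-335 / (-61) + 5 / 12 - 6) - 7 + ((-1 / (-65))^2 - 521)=-1821882643 / 3092700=-589.09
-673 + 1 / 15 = -10094 / 15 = -672.93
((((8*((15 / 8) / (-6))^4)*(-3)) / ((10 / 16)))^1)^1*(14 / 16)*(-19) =49875 / 8192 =6.09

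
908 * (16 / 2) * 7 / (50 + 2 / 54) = 196128 / 193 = 1016.21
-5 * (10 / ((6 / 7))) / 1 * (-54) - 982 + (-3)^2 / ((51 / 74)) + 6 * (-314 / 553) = 20472106 / 9401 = 2177.65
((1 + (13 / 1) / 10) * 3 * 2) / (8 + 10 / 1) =23 / 30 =0.77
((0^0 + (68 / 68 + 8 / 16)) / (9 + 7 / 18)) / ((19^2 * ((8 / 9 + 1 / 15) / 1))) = 2025 / 2623387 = 0.00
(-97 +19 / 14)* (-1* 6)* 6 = 24102 / 7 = 3443.14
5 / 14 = 0.36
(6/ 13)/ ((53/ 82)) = 492/ 689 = 0.71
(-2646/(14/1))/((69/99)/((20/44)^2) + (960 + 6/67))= -949725/4841401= -0.20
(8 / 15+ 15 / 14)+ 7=1807 / 210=8.60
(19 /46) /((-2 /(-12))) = 57 /23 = 2.48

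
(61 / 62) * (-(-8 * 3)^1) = 732 / 31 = 23.61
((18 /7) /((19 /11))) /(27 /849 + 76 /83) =1.57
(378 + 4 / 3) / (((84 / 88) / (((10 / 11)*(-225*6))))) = -3414000 / 7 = -487714.29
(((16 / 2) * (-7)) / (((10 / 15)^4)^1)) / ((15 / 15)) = -567 / 2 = -283.50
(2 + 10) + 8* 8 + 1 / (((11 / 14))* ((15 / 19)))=12806 / 165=77.61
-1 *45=-45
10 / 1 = 10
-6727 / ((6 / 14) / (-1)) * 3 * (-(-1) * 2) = 94178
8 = 8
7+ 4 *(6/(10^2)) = 181/25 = 7.24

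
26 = 26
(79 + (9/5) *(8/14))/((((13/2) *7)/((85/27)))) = 95234/17199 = 5.54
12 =12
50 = 50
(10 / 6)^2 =25 / 9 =2.78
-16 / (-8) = 2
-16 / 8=-2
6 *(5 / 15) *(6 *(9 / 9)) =12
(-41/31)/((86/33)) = -1353/2666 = -0.51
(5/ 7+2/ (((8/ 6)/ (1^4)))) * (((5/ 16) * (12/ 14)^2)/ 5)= 279/ 2744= 0.10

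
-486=-486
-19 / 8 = -2.38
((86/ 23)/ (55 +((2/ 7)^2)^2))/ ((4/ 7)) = 722701/ 6075266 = 0.12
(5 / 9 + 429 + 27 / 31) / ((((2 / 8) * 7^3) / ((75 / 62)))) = 6004450 / 988869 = 6.07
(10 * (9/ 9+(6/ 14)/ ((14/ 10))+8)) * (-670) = -3055200/ 49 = -62351.02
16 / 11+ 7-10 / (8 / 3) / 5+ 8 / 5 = 2047 / 220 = 9.30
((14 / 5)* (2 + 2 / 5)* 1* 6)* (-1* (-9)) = 9072 / 25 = 362.88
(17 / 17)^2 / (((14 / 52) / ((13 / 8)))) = 169 / 28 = 6.04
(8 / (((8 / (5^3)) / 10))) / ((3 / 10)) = 12500 / 3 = 4166.67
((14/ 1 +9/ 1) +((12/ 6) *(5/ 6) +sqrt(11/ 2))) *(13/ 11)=13 *sqrt(22)/ 22 +962/ 33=31.92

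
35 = 35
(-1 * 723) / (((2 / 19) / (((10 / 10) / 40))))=-13737 / 80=-171.71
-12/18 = -2/3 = -0.67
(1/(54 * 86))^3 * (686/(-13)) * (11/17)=-3773/11067229379232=-0.00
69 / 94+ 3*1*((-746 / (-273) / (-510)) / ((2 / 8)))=1460897 / 2181270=0.67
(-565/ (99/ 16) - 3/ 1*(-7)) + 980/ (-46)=-208613/ 2277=-91.62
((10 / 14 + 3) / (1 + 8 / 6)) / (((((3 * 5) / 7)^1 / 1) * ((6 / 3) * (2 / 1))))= 13 / 70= 0.19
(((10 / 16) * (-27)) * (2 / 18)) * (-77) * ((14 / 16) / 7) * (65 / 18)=25025 / 384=65.17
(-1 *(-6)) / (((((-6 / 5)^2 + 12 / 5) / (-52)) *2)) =-325 / 8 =-40.62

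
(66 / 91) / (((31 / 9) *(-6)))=-99 / 2821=-0.04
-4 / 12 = -1 / 3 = -0.33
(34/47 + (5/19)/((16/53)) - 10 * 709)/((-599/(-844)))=-21369896219/2139628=-9987.67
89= 89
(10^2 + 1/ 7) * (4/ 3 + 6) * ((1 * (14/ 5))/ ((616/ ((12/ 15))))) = 1402/ 525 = 2.67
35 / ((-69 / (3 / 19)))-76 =-33247 / 437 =-76.08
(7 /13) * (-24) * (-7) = 1176 /13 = 90.46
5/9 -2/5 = 7/45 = 0.16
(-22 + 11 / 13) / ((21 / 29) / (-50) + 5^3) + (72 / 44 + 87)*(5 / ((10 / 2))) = 88.47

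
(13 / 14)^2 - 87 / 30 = -1997 / 980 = -2.04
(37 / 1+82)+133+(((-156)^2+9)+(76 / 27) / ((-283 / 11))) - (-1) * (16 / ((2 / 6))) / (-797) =149791671509 / 6089877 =24596.83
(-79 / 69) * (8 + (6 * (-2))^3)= 135880 / 69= 1969.28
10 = 10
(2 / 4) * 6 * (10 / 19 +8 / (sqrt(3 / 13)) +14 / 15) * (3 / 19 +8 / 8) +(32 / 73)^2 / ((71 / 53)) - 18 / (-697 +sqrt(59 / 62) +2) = 2 * sqrt(3658) / 3327499 +11907089697626572 / 2272475495424505 +176 * sqrt(39) / 19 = 63.09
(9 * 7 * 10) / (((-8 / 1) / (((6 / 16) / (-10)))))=189 / 64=2.95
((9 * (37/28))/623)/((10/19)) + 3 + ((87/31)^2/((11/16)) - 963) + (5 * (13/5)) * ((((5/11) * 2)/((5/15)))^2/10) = -19043445322353/20284057640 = -938.84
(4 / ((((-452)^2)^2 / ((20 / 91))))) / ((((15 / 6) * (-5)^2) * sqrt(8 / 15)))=sqrt(30) / 11869847880800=0.00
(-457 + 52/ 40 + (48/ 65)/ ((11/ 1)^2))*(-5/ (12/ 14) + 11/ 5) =52087939/ 31460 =1655.69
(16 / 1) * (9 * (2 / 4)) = 72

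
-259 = -259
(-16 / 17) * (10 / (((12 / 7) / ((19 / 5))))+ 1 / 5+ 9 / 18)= -5488 / 255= -21.52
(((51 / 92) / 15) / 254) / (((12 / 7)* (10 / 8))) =119 / 1752600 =0.00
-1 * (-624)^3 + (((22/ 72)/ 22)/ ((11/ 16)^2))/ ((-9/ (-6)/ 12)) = 264595009792/ 1089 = 242970624.24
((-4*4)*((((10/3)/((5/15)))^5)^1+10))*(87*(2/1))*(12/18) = -185618560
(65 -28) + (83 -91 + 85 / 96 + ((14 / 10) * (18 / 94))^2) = 158821549 / 5301600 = 29.96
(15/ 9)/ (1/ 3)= 5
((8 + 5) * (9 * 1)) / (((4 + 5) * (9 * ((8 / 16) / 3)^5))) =11232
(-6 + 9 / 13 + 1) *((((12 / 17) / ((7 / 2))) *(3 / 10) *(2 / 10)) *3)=-864 / 5525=-0.16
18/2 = 9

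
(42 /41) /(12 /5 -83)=-210 /16523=-0.01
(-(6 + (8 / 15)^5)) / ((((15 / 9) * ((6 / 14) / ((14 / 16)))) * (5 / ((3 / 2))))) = -112430941 / 50625000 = -2.22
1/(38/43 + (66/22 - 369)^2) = 43/5760146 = 0.00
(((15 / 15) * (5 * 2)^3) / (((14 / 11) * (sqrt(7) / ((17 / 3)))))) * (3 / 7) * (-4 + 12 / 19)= -5984000 * sqrt(7) / 6517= -2429.37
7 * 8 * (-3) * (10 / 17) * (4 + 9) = -21840 / 17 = -1284.71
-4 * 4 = -16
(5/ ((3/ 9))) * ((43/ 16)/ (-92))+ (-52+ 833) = 1148987/ 1472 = 780.56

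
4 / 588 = 1 / 147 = 0.01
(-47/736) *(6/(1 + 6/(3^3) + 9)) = -1269/33856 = -0.04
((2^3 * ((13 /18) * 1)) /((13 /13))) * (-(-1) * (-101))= -5252 /9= -583.56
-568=-568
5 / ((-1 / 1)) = -5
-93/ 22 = -4.23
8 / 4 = 2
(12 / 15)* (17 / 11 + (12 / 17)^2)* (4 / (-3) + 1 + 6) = 25988 / 2805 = 9.26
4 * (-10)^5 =-400000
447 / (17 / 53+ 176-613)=-23691 / 23144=-1.02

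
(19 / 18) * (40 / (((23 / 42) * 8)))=9.64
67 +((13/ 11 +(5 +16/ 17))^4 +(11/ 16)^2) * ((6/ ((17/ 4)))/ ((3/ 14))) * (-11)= -5639994317920335/ 30237274672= -186524.56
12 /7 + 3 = 33 /7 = 4.71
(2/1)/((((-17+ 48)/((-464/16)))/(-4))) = 232/31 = 7.48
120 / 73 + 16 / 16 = 2.64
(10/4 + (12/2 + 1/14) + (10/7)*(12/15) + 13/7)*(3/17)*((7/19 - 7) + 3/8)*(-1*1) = 231093/18088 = 12.78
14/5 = 2.80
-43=-43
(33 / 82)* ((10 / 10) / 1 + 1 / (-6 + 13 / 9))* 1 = 528 / 1681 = 0.31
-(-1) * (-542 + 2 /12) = -3251 /6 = -541.83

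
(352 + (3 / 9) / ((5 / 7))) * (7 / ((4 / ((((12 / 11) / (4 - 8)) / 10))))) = -37009 / 2200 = -16.82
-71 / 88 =-0.81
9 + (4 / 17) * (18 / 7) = 1143 / 119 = 9.61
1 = 1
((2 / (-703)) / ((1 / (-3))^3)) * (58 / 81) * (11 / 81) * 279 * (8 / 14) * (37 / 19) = 158224 / 68229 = 2.32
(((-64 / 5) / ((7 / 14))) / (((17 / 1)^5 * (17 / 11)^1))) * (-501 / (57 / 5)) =235136 / 458613811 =0.00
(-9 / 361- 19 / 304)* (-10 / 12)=2525 / 34656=0.07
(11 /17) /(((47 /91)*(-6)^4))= 1001 /1035504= 0.00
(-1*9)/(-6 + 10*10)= -9/94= -0.10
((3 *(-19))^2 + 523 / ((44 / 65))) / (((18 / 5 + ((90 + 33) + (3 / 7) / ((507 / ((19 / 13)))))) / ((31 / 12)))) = 421806061495 / 5140081056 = 82.06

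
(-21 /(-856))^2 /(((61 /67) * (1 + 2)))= 9849 /44696896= 0.00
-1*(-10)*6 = 60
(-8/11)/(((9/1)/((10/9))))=-80/891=-0.09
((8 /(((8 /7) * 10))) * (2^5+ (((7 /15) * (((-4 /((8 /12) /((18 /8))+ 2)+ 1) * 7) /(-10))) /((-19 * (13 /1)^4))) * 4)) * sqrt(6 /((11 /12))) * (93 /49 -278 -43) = -631285164382056 * sqrt(22) /161915879125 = -18287.21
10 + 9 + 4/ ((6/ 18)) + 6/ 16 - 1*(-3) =275/ 8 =34.38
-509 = -509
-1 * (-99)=99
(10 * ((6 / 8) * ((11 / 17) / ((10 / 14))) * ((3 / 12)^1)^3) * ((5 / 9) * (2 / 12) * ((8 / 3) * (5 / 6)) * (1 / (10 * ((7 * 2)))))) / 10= 11 / 705024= 0.00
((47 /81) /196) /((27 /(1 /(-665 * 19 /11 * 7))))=-517 /37912126140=-0.00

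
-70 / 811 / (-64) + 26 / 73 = 0.36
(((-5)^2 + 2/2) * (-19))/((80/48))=-1482/5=-296.40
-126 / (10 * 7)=-9 / 5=-1.80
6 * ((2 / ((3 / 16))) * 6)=384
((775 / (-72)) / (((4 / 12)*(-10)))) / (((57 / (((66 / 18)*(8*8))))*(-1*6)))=-3410 / 1539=-2.22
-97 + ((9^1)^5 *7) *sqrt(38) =-97 + 413343 *sqrt(38) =2547920.38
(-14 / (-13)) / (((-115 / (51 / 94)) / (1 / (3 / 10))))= -238 / 14053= -0.02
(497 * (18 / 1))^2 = 80030916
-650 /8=-325 /4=-81.25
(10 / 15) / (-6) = -1 / 9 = -0.11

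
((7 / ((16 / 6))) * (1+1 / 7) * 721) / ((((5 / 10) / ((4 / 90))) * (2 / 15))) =1442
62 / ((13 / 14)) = 868 / 13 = 66.77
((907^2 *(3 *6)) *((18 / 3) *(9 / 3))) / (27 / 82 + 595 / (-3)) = -65568415896 / 48709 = -1346125.27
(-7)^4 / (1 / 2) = 4802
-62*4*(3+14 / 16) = -961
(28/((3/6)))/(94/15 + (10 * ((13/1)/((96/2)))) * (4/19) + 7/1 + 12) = 10640/4909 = 2.17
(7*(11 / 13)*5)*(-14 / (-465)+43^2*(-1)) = -66202367 / 1209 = -54757.95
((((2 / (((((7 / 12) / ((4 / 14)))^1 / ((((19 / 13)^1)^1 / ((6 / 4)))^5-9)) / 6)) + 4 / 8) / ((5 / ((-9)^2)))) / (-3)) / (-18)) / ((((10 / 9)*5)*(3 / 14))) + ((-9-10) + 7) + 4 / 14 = -92075906233 / 3898576500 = -23.62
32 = 32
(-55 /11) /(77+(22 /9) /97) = -4365 /67243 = -0.06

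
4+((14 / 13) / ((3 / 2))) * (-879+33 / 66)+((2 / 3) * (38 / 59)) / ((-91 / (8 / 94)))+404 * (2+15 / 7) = 792606286 / 757029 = 1047.00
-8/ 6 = -4/ 3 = -1.33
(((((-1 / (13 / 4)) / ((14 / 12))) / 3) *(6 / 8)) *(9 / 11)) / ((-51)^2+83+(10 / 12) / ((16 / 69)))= -1728 / 86089003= -0.00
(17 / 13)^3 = 4913 / 2197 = 2.24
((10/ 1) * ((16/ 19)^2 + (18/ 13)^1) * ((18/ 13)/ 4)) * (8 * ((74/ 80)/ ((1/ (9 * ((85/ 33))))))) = 1243.30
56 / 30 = 1.87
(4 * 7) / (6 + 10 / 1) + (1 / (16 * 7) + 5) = 757 / 112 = 6.76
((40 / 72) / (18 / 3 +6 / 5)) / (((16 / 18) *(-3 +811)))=25 / 232704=0.00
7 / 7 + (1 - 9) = -7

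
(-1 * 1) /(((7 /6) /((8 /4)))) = -12 /7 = -1.71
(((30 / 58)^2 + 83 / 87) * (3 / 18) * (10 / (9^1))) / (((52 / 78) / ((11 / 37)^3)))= 10255355 / 1150177671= 0.01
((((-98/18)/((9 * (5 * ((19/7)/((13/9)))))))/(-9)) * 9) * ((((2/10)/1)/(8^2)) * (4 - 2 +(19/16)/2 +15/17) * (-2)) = -8431969/6027955200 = -0.00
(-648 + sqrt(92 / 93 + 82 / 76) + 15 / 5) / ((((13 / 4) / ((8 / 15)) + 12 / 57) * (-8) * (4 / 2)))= 24510 / 3833 - sqrt(25830006) / 356469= 6.38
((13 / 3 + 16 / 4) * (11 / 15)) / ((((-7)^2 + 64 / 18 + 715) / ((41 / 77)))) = 205 / 48356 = 0.00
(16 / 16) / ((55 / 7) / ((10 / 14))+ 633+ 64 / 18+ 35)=9 / 6143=0.00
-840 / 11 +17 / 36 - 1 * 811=-351209 / 396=-886.89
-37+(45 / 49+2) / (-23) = -41842 / 1127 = -37.13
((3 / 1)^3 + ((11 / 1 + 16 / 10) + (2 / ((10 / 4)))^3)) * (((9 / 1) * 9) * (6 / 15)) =812268 / 625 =1299.63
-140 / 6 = -70 / 3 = -23.33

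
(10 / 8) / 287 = 5 / 1148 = 0.00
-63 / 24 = -21 / 8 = -2.62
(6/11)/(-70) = -3/385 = -0.01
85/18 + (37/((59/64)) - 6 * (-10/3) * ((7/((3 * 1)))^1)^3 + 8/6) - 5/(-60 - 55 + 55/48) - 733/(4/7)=-6842303693/6964596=-982.44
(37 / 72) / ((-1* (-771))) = 37 / 55512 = 0.00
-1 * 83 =-83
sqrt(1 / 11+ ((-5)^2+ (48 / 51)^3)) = 2 *sqrt(65498807) / 3179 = 5.09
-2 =-2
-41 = -41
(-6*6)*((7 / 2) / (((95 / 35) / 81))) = -71442 / 19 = -3760.11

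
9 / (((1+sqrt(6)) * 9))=0.29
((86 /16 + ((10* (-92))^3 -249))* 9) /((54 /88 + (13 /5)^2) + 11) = -5139342407925 /13474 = -381426629.65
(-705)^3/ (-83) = 350402625/ 83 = 4221718.37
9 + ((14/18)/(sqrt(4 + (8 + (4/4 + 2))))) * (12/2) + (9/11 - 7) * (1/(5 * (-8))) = 10.36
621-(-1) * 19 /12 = 7471 /12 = 622.58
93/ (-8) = -93/ 8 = -11.62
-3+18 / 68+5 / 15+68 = 6691 / 102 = 65.60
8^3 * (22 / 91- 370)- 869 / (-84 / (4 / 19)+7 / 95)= -93270106049 / 492674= -189314.04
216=216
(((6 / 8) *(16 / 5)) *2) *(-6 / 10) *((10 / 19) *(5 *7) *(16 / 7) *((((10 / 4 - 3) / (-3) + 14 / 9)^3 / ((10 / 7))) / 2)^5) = -394380658296933636424686457 / 178036349601488486400000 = -2215.17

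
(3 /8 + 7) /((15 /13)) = 767 /120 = 6.39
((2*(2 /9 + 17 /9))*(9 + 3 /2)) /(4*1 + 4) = 5.54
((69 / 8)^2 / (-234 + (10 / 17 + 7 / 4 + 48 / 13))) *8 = -350727 / 134350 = -2.61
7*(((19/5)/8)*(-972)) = -32319/10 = -3231.90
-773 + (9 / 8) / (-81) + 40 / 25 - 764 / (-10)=-50041 / 72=-695.01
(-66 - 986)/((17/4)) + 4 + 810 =9630/17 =566.47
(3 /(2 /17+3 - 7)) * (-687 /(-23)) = -11679 /506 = -23.08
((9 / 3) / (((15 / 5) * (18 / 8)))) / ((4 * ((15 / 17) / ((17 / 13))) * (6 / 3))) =289 / 3510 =0.08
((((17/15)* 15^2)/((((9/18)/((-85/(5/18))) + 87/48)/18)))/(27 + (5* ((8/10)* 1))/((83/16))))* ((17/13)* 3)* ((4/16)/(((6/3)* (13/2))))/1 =2378167128/345370597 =6.89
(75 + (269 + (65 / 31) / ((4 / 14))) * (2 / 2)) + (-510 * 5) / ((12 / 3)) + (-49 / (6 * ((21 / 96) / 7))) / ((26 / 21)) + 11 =-486.24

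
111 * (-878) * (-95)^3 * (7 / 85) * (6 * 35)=24566067508500 / 17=1445062794617.65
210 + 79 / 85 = 17929 / 85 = 210.93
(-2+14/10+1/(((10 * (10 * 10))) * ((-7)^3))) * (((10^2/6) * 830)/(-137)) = 17081483/281946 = 60.58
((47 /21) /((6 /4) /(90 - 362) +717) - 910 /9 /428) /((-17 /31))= 4222470971 /9932885970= 0.43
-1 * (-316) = 316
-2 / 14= -1 / 7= -0.14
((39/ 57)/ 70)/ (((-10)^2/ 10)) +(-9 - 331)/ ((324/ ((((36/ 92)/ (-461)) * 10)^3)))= 15506532340951/ 15853966098819100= 0.00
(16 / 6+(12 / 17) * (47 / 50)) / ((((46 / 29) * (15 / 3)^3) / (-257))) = -15822719 / 3665625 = -4.32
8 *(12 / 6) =16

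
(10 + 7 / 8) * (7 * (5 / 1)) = 3045 / 8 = 380.62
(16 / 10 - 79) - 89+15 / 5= -817 / 5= -163.40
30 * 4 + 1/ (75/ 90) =606/ 5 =121.20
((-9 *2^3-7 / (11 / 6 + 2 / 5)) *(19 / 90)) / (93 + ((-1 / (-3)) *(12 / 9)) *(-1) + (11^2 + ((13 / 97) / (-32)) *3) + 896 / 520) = -1929753696 / 26189545379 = -0.07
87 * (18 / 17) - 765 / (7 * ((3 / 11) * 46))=456567 / 5474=83.41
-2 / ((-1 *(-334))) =-1 / 167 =-0.01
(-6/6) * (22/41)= -22/41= -0.54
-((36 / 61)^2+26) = -98042 / 3721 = -26.35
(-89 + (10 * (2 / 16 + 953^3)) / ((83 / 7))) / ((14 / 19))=4604582740893 / 4648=990658937.37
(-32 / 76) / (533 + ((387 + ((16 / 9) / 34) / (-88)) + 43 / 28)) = -376992 / 825101999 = -0.00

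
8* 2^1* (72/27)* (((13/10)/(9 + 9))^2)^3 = 4826809/797161500000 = 0.00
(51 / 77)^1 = 51 / 77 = 0.66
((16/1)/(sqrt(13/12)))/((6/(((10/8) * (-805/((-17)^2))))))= -8.92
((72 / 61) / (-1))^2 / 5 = 5184 / 18605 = 0.28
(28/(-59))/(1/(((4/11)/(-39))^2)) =-448/10858419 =-0.00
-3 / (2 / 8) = -12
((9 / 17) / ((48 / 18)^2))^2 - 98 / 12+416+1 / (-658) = 476498948027 / 1168355328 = 407.84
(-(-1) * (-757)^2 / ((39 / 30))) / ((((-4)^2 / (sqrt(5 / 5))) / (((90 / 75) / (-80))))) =-1719147 / 4160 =-413.26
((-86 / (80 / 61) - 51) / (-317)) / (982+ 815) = 4663 / 22785960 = 0.00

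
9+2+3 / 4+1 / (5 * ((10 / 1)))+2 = 1377 / 100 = 13.77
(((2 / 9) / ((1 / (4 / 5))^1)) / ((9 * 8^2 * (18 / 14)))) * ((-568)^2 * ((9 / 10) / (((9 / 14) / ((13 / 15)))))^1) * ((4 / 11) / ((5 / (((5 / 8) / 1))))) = 12844468 / 3007125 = 4.27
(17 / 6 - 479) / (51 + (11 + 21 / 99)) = -31427 / 4106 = -7.65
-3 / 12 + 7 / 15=13 / 60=0.22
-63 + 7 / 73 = -4592 / 73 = -62.90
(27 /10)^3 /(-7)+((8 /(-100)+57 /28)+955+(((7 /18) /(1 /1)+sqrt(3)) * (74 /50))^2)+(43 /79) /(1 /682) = 9583 * sqrt(3) /5625+298379949359 /223965000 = 1335.21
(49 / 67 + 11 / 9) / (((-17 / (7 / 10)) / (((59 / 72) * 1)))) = -243257 / 3690360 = -0.07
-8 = -8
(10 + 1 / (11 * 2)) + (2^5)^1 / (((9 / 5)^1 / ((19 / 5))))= 15365 / 198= 77.60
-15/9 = -5/3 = -1.67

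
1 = 1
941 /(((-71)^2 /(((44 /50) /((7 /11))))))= 227722 /882175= 0.26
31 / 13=2.38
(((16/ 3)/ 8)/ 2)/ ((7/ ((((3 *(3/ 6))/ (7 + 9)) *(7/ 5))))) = 1/ 160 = 0.01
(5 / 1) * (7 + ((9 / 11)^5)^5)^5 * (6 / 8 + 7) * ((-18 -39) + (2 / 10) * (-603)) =-116214233.56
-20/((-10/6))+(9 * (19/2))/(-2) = -123/4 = -30.75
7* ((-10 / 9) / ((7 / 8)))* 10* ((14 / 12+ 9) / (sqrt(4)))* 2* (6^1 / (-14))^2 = -24400 / 147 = -165.99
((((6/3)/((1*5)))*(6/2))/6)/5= 1/25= 0.04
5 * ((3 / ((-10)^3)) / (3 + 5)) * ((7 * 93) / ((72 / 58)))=-6293 / 6400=-0.98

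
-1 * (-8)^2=-64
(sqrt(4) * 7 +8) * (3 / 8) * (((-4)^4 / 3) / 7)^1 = 704 / 7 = 100.57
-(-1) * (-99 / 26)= -99 / 26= -3.81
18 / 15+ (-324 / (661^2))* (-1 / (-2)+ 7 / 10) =2619582 / 2184605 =1.20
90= 90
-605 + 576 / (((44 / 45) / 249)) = 1606865 / 11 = 146078.64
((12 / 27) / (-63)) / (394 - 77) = -4 / 179739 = -0.00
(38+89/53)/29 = 2103/1537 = 1.37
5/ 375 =1/ 75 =0.01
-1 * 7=-7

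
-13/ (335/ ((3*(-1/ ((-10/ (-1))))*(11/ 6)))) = 143/ 6700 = 0.02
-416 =-416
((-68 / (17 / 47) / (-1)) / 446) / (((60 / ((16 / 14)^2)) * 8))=188 / 163905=0.00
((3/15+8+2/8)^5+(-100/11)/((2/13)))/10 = 1514363410339/352000000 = 4302.17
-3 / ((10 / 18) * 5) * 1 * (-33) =891 / 25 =35.64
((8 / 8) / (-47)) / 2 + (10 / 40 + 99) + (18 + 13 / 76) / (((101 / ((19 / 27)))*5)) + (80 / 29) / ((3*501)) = 99.27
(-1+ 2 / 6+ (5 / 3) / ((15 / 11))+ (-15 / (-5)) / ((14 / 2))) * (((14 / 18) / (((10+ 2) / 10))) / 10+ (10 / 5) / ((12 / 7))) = 589 / 486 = 1.21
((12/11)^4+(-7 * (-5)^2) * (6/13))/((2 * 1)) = -7551741/190333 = -39.68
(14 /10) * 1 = 7 /5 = 1.40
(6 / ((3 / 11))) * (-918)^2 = 18539928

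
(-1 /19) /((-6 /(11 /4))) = 0.02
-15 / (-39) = 0.38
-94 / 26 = -47 / 13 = -3.62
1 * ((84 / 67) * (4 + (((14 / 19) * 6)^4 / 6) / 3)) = 276127824 / 8731507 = 31.62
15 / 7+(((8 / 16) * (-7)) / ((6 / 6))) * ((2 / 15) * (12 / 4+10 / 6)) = -11 / 315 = -0.03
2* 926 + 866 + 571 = 3289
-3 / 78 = -1 / 26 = -0.04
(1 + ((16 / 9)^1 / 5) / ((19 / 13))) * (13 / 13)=1063 / 855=1.24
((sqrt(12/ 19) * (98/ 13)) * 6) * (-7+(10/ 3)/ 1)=-4312 * sqrt(57)/ 247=-131.80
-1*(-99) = 99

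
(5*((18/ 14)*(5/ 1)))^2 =50625/ 49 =1033.16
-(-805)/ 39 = 805/ 39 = 20.64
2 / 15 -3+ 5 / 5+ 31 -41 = -178 / 15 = -11.87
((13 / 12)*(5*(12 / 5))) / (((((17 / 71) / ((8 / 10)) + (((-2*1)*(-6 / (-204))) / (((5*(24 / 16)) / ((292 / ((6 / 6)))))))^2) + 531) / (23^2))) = 9769095900 / 762185933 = 12.82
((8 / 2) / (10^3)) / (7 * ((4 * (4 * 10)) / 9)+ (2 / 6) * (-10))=9 / 272500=0.00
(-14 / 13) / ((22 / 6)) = -42 / 143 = -0.29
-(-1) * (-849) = -849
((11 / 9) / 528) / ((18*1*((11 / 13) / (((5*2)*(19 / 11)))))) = 1235 / 470448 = 0.00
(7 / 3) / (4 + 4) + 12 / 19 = 421 / 456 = 0.92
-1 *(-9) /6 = 3 /2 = 1.50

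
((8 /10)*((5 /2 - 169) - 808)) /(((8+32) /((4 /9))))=-1949 /225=-8.66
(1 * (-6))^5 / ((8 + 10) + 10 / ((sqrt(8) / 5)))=-279936 / 23 + 194400 * sqrt(2) / 23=-217.95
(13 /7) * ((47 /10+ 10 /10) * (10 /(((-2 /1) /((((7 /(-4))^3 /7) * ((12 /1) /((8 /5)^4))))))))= 9725625 /131072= 74.20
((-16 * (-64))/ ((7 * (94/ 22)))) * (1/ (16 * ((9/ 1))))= 704/ 2961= 0.24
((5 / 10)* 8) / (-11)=-4 / 11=-0.36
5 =5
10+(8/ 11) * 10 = 190/ 11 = 17.27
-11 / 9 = -1.22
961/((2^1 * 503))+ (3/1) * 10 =31141/1006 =30.96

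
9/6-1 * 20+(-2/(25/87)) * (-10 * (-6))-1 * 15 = -4511/10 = -451.10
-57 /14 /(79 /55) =-3135 /1106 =-2.83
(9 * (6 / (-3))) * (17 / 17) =-18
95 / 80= 1.19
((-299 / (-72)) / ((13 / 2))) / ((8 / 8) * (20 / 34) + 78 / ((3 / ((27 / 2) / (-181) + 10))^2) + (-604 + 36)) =12809551 / 5741740758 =0.00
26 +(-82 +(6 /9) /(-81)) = -56.01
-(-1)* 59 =59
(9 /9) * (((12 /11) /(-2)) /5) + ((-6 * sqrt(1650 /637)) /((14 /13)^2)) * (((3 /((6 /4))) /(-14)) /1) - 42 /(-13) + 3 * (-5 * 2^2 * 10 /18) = -64804 /2145 + 195 * sqrt(858) /4802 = -29.02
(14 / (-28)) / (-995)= 1 / 1990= 0.00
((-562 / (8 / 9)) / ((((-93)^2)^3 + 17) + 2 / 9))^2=518063121 / 542500801562146034691686656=0.00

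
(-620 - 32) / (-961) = 652 / 961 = 0.68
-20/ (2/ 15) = -150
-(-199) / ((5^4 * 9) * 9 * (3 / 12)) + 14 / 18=40171 / 50625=0.79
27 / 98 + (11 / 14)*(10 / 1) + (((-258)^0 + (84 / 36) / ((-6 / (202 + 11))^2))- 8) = 1729729 / 588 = 2941.72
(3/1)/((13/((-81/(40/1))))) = -243/520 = -0.47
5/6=0.83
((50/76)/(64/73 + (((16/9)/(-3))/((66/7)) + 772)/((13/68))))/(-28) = -21138975/3633518137984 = -0.00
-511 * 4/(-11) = 2044/11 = 185.82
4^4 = 256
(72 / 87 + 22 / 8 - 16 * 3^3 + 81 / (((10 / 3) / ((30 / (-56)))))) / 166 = -716899 / 269584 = -2.66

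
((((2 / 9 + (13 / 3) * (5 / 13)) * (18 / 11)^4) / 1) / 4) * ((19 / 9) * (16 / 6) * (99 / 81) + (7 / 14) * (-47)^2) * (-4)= -220373448 / 14641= -15051.80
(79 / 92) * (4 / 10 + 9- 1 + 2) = 1027 / 115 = 8.93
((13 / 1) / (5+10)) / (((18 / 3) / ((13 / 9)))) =0.21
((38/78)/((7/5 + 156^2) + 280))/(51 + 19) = 0.00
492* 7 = 3444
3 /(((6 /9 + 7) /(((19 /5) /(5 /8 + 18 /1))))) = 1368 /17135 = 0.08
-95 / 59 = -1.61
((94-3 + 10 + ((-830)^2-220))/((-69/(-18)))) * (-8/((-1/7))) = 10062192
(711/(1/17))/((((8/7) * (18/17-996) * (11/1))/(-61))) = 29246511/496144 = 58.95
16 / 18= 8 / 9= 0.89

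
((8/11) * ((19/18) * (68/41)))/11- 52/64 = -497749/714384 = -0.70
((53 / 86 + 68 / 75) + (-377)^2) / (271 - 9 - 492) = -916741873 / 1483500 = -617.96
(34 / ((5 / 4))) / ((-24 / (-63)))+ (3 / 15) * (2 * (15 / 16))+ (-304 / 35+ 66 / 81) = 96623 / 1512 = 63.90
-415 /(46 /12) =-108.26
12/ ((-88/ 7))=-21/ 22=-0.95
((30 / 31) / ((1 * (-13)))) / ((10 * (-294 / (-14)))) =-1 / 2821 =-0.00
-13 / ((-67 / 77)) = 1001 / 67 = 14.94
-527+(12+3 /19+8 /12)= -29308 /57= -514.18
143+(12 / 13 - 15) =1676 / 13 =128.92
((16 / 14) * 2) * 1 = 16 / 7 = 2.29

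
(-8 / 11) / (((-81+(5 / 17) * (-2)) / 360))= 3.21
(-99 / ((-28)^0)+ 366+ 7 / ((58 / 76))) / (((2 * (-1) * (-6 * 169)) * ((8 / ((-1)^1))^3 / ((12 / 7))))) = -8009 / 17565184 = -0.00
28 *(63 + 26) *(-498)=-1241016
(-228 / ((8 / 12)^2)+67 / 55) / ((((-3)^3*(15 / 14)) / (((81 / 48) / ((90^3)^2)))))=0.00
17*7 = 119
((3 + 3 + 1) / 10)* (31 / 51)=217 / 510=0.43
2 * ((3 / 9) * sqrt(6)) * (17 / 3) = 9.25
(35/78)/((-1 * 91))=-5/1014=-0.00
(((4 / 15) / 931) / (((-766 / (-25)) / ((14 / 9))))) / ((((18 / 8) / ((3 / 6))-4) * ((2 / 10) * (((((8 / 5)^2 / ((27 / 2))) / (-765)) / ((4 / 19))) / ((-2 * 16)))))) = 3825000 / 967841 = 3.95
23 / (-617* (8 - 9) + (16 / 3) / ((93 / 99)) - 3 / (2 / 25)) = 1426 / 36281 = 0.04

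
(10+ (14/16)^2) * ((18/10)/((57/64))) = 2067/95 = 21.76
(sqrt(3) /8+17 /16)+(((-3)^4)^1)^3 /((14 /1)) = sqrt(3) /8+4251647 /112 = 37961.35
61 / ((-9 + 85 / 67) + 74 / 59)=-241133 / 25604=-9.42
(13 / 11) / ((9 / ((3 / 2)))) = 13 / 66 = 0.20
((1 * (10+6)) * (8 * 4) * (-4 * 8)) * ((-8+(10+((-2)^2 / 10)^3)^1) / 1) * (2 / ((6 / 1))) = -1409024 / 125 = -11272.19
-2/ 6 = -1/ 3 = -0.33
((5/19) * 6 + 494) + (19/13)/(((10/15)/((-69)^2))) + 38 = 5419751/494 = 10971.16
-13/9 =-1.44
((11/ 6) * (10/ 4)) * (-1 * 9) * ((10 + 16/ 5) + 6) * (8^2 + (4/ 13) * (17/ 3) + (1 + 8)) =-769560/ 13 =-59196.92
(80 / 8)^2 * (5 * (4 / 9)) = 2000 / 9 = 222.22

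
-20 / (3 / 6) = -40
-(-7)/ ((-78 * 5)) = -7/ 390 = -0.02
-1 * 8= -8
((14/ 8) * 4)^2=49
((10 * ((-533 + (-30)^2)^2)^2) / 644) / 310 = 18141126721 / 19964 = 908691.98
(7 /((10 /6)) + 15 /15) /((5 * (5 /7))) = 182 /125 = 1.46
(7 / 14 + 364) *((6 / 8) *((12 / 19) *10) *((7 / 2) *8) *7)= 6429780 / 19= 338409.47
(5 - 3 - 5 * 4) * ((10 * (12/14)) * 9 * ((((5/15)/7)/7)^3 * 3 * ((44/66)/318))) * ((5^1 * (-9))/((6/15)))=13500/43647779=0.00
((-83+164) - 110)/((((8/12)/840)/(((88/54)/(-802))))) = 89320/1203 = 74.25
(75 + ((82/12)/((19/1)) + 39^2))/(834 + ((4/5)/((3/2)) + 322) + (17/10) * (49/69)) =20928275/15177979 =1.38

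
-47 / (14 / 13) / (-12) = 611 / 168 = 3.64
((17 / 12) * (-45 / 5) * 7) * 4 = -357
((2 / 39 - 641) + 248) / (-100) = 613 / 156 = 3.93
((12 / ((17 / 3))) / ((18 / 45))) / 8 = 45 / 68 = 0.66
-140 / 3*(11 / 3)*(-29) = 44660 / 9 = 4962.22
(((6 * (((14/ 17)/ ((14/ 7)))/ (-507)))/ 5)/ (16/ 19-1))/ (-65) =-266/ 2801175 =-0.00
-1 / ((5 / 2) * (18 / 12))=-4 / 15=-0.27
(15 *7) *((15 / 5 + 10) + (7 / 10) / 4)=11067 / 8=1383.38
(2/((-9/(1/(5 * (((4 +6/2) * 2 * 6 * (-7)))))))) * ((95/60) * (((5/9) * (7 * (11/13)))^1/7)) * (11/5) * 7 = 2299/2653560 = 0.00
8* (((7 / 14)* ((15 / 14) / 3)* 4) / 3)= 40 / 21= 1.90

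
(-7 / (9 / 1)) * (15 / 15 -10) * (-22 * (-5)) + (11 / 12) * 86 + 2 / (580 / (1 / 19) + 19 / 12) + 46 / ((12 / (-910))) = -698195213 / 264518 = -2639.50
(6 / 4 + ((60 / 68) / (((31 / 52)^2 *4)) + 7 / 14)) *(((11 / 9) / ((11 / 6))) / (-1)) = -85628 / 49011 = -1.75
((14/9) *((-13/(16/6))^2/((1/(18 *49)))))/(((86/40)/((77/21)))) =9564555/172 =55607.88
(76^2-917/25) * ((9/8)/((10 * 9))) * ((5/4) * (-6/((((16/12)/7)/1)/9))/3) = -27118287/3200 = -8474.46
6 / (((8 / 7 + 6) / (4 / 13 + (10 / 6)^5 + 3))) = 357518 / 26325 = 13.58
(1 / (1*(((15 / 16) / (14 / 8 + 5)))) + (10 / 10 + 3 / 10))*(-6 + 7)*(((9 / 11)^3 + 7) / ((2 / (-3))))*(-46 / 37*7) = 41243853 / 49247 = 837.49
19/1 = 19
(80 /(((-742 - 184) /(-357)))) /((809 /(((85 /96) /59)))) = 50575 /88397812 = 0.00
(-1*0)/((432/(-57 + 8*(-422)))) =0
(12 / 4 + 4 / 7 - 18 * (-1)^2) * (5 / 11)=-505 / 77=-6.56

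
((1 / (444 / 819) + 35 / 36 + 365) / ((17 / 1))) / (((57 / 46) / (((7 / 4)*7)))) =138038341 / 645354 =213.90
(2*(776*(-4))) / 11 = -6208 / 11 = -564.36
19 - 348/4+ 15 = -53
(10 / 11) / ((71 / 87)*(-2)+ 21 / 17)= -14790 / 6457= -2.29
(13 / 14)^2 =169 / 196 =0.86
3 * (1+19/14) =99/14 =7.07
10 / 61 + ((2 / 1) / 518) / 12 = 31141 / 189588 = 0.16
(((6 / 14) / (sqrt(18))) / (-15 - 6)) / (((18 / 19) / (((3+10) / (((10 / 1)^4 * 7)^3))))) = -247 * sqrt(2) / 1815156000000000000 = -0.00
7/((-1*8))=-7/8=-0.88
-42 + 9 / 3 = -39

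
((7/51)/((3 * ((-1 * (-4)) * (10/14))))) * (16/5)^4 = 802816/478125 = 1.68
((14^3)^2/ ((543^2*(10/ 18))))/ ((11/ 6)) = 45177216/ 1801855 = 25.07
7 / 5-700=-3493 / 5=-698.60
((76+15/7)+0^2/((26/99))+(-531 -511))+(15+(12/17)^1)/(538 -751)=-8144252/8449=-963.93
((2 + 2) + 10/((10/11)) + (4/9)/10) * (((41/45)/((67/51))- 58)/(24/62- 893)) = 1208704291/1251420975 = 0.97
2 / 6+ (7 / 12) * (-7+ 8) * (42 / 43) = 233 / 258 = 0.90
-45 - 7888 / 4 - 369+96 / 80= -11924 / 5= -2384.80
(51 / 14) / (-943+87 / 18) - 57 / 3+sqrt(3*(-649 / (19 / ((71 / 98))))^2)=-748810 / 39403+46079*sqrt(3) / 1862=23.86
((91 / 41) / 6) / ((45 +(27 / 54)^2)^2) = 728 / 4029603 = 0.00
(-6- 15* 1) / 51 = -7 / 17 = -0.41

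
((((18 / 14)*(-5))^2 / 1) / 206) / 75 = 27 / 10094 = 0.00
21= 21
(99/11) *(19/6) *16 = 456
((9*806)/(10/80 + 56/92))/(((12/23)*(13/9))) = 65596/5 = 13119.20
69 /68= 1.01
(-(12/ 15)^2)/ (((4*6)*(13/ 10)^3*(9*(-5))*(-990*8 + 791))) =-0.00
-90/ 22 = -45/ 11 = -4.09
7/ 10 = 0.70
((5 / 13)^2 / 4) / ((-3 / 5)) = -125 / 2028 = -0.06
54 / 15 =18 / 5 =3.60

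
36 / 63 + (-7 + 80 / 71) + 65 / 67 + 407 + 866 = 42245387 / 33299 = 1268.67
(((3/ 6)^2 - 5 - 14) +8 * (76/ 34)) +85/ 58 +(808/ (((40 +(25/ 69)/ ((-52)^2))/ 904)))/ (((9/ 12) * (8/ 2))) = 89590896087203/ 14717164180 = 6087.51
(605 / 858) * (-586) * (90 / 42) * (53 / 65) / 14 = -854095 / 16562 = -51.57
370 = 370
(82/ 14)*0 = 0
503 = 503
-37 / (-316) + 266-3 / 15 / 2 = 420307 / 1580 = 266.02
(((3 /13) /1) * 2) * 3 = 18 /13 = 1.38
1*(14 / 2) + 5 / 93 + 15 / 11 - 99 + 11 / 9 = -89.36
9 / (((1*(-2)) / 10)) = -45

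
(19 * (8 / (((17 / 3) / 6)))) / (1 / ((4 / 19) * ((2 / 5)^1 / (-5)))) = -2.71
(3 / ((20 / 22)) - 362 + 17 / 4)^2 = 125634.80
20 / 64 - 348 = -5563 / 16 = -347.69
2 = 2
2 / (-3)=-2 / 3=-0.67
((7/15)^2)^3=117649/11390625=0.01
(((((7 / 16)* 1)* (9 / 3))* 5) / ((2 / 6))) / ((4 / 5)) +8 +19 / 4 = 37.36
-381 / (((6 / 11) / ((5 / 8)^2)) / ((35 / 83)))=-1222375 / 10624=-115.06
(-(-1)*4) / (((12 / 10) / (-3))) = -10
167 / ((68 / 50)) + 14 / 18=37813 / 306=123.57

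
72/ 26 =2.77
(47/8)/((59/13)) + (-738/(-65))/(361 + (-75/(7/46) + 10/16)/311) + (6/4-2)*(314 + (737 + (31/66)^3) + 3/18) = -2412351708794411107/4601010887169840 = -524.31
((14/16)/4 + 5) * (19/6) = 3173/192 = 16.53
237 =237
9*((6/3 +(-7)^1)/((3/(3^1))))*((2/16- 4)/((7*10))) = 279/112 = 2.49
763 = 763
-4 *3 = -12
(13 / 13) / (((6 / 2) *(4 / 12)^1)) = 1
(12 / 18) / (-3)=-2 / 9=-0.22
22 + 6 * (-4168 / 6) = -4146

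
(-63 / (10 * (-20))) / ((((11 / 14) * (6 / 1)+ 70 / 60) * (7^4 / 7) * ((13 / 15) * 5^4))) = 0.00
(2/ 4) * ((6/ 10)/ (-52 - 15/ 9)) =-9/ 1610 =-0.01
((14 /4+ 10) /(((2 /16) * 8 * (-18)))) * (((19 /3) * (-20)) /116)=95 /116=0.82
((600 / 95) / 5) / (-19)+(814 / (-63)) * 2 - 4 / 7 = -602216 / 22743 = -26.48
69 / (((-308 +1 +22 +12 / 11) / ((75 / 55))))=-115 / 347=-0.33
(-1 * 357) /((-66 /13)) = 1547 /22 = 70.32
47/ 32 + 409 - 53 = 11439/ 32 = 357.47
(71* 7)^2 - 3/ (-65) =16055588/ 65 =247009.05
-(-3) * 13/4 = 39/4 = 9.75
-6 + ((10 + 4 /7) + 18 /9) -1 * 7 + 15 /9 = 26 /21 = 1.24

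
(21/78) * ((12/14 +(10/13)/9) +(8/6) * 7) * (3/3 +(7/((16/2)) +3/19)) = 54178/9633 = 5.62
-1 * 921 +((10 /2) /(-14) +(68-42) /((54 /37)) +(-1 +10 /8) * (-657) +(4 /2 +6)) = -801203 /756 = -1059.79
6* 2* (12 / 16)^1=9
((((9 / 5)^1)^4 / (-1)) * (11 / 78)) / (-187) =0.01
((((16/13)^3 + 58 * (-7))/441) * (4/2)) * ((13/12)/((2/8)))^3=-197308/1323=-149.14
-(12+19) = -31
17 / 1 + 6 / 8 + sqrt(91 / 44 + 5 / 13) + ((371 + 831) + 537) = sqrt(200629) / 286 + 7027 / 4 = 1758.32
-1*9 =-9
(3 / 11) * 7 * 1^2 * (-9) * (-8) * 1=1512 / 11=137.45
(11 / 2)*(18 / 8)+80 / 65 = 1415 / 104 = 13.61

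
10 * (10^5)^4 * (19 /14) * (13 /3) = 123500000000000000000000 /21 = 5880952380952380952380.95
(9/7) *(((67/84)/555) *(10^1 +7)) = 1139/36260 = 0.03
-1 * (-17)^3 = 4913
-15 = -15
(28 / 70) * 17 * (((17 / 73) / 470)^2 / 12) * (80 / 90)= 4913 / 39729693375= 0.00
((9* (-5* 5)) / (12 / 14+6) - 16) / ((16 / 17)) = -13277 / 256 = -51.86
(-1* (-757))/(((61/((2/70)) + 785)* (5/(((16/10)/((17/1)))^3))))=48448/1120778125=0.00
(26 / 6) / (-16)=-13 / 48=-0.27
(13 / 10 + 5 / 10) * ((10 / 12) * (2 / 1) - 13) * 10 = -204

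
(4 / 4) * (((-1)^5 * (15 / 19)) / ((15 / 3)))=-3 / 19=-0.16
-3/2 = -1.50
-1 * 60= -60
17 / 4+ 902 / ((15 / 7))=425.18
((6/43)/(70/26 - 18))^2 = 6084/73222249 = 0.00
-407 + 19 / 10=-4051 / 10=-405.10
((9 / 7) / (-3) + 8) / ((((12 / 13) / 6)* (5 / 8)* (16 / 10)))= 689 / 14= 49.21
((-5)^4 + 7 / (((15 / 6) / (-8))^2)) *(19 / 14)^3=119463203 / 68600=1741.45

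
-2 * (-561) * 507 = 568854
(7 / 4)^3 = 343 / 64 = 5.36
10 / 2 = 5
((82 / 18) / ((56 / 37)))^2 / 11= 2301289 / 2794176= 0.82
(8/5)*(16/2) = 64/5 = 12.80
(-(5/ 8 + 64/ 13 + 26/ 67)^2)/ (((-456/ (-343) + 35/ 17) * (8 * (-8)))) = 9976244891039/ 61392774090752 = 0.16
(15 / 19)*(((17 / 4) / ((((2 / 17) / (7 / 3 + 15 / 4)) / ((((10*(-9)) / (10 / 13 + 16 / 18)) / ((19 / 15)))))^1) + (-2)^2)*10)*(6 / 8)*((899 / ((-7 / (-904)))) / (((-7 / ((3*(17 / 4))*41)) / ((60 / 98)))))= 397988494071921979875 / 1345213072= 295855357307.98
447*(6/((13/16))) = 42912/13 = 3300.92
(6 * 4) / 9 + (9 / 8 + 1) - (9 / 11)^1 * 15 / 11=3.68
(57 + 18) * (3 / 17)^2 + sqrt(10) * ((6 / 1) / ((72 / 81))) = 23.68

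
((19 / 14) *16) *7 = 152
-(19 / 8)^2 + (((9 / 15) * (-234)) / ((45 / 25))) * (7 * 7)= -244969 / 64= -3827.64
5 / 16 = 0.31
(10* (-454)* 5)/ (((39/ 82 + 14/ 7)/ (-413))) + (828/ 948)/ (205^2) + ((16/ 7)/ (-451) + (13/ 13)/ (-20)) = 112299350589605873/ 29654016700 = 3786986.15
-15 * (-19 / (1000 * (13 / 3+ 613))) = 171 / 370400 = 0.00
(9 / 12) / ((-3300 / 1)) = -1 / 4400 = -0.00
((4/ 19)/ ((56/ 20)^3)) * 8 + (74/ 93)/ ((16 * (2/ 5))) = 1949645/ 9697296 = 0.20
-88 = -88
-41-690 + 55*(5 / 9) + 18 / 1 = -6142 / 9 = -682.44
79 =79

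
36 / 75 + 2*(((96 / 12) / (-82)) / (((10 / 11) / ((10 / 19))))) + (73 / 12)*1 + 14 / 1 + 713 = 171407351 / 233700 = 733.45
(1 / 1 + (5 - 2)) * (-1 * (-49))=196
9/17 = 0.53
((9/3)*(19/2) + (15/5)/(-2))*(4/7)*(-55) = -5940/7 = -848.57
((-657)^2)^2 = 186320859201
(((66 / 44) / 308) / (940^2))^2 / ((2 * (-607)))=-9 / 359659491122032640000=-0.00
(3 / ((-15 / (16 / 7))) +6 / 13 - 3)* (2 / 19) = -2726 / 8645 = -0.32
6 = 6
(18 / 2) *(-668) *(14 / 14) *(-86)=517032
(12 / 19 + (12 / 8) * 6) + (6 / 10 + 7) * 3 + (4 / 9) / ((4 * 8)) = 221927 / 6840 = 32.45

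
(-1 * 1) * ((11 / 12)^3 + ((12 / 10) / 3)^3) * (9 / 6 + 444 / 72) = -4144577 / 648000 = -6.40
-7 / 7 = -1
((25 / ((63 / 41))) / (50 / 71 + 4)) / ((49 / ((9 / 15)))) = 14555 / 343686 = 0.04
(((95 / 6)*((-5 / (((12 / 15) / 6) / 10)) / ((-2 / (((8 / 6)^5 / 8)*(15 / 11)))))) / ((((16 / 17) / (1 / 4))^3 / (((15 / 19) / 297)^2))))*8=383828125 / 169903236096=0.00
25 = 25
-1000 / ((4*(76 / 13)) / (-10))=8125 / 19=427.63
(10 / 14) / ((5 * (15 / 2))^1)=2 / 105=0.02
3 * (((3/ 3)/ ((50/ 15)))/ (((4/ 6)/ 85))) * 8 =918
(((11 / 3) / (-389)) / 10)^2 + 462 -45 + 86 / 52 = 741208089823 / 1770455700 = 418.65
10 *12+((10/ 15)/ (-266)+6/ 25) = 1199369/ 9975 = 120.24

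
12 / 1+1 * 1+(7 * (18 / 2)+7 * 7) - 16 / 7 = 859 / 7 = 122.71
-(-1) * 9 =9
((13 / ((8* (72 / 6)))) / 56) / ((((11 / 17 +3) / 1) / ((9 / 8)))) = 663 / 888832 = 0.00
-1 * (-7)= 7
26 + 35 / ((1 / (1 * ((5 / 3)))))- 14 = 211 / 3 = 70.33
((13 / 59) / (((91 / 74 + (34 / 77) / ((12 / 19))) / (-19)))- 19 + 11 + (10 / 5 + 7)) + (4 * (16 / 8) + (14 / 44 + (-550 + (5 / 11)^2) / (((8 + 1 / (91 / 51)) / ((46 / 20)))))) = -12887873515871 / 91683278566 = -140.57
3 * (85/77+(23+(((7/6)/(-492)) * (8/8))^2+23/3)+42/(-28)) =20311594013/223667136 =90.81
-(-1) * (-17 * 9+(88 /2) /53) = -8065 /53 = -152.17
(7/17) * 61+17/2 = 1143/34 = 33.62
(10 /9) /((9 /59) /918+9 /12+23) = 40120 /857571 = 0.05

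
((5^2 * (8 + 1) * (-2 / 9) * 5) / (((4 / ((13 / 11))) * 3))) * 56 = -45500 / 33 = -1378.79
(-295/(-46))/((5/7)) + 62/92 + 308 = 7306/23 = 317.65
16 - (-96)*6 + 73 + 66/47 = 31321/47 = 666.40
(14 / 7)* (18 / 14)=18 / 7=2.57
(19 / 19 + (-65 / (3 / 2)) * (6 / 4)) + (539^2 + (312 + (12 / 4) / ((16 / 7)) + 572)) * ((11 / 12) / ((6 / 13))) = 222221305 / 384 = 578701.32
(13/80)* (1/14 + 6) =221/224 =0.99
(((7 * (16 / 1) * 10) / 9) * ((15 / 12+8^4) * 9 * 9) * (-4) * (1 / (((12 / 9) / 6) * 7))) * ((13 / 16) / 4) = -86288085 / 4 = -21572021.25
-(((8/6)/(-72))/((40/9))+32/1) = -7679/240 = -32.00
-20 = -20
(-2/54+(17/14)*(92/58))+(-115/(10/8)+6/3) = -482936/5481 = -88.11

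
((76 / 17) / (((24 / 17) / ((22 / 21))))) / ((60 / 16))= 0.88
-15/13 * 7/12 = -35/52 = -0.67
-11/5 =-2.20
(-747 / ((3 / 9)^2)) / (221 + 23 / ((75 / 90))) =-33615 / 1243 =-27.04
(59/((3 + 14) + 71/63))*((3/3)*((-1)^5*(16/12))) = -2478/571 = -4.34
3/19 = 0.16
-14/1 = -14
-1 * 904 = -904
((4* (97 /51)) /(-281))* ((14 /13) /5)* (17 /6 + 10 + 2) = -241724 /2794545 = -0.09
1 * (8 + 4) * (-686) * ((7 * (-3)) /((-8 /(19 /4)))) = -102642.75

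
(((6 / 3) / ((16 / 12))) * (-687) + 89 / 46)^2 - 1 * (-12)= 1057958.41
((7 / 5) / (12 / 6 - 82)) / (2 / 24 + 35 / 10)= -0.00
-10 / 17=-0.59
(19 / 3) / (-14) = -19 / 42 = -0.45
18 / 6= 3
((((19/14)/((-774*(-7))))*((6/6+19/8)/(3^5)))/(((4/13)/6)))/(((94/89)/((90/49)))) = 109915/931664832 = 0.00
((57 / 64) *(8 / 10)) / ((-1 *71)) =-57 / 5680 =-0.01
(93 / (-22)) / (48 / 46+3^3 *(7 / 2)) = -713 / 16115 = -0.04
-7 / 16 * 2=-7 / 8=-0.88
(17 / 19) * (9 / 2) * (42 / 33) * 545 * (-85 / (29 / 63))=-3125686725 / 6061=-515704.79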